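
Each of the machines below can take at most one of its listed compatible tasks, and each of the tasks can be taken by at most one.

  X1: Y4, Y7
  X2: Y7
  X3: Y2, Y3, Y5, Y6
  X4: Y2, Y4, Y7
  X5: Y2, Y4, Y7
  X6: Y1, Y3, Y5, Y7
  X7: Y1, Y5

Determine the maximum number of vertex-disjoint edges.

6

Unit-capacity flow: source→left, listed edges, right→sink; max matching = max flow.
Augmenting path X1→Y4 (+1); matched 1.
Augmenting path X2→Y7 (+1); matched 2.
Augmenting path X3→Y2 (+1); matched 3.
Augmenting path X6→Y1 (+1); matched 4.
Augmenting path X7→Y5 (+1); matched 5.
Augmenting path X4→Y2→X3→Y3 (+1); matched 6.
No augmenting path remains; maximum matching = 6.
König certificate: {X3, X6, X7, Y2, Y4, Y7} is a vertex cover of size 6 (every listed pair touches it), so no matching can be larger.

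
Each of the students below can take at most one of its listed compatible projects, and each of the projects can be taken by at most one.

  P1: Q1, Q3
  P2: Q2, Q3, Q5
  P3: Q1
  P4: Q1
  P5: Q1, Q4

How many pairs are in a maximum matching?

4

Unit-capacity flow: source→left, listed edges, right→sink; max matching = max flow.
Augmenting path P1→Q1 (+1); matched 1.
Augmenting path P2→Q2 (+1); matched 2.
Augmenting path P5→Q4 (+1); matched 3.
Augmenting path P3→Q1→P1→Q3 (+1); matched 4.
No augmenting path remains; maximum matching = 4.
König certificate: {P1, P2, P5, Q1} is a vertex cover of size 4 (every listed pair touches it), so no matching can be larger.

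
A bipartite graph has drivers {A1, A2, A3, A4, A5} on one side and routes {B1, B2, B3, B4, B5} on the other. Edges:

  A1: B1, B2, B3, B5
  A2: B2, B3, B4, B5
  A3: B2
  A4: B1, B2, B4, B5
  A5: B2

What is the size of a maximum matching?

4

Unit-capacity flow: source→left, listed edges, right→sink; max matching = max flow.
Augmenting path A1→B1 (+1); matched 1.
Augmenting path A2→B2 (+1); matched 2.
Augmenting path A4→B4 (+1); matched 3.
Augmenting path A3→B2→A2→B3 (+1); matched 4.
No augmenting path remains; maximum matching = 4.
König certificate: {A1, A2, A4, B2} is a vertex cover of size 4 (every listed pair touches it), so no matching can be larger.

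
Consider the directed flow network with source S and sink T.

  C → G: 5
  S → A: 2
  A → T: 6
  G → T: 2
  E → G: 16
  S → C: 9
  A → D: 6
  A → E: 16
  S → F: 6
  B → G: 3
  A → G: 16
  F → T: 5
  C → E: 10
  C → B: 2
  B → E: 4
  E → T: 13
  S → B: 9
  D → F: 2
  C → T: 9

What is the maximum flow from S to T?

Augment S→A→T: bottleneck 2, flow now 2.
Augment S→C→T: bottleneck 9, flow now 11.
Augment S→F→T: bottleneck 5, flow now 16.
Augment S→B→E→T: bottleneck 4, flow now 20.
Augment S→B→G→T: bottleneck 2, flow now 22.
No augmenting path remains; maximum flow = 22.
In the residual graph, reachable from S: {S, B, F, G}.
Min-cut edges: S→A (2), S→C (9), B→E (4), F→T (5), G→T (2); capacity 2 + 9 + 4 + 5 + 2 = 22.
This cut is saturated, so no flow can exceed 22.

22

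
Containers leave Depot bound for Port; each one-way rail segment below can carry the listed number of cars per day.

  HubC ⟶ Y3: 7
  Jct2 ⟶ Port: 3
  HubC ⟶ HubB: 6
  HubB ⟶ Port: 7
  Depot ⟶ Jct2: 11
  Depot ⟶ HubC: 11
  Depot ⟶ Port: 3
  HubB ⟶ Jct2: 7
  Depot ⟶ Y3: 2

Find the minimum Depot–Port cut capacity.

Augment Depot→Port: bottleneck 3, flow now 3.
Augment Depot→Jct2→Port: bottleneck 3, flow now 6.
Augment Depot→HubC→HubB→Port: bottleneck 6, flow now 12.
No augmenting path remains; maximum flow = 12.
By max-flow min-cut, the minimum cut capacity equals the max flow.
In the residual graph, reachable from Depot: {Depot, HubC, Y3, Jct2}.
Min-cut edges: Depot→Port (3), HubC→HubB (6), Jct2→Port (3); capacity 3 + 6 + 3 = 12.

12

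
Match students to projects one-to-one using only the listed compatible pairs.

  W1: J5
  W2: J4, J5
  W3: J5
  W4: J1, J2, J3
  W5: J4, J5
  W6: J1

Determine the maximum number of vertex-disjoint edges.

4

Unit-capacity flow: source→left, listed edges, right→sink; max matching = max flow.
Augmenting path W1→J5 (+1); matched 1.
Augmenting path W2→J4 (+1); matched 2.
Augmenting path W4→J1 (+1); matched 3.
Augmenting path W6→J1→W4→J2 (+1); matched 4.
No augmenting path remains; maximum matching = 4.
König certificate: {W4, W6, J4, J5} is a vertex cover of size 4 (every listed pair touches it), so no matching can be larger.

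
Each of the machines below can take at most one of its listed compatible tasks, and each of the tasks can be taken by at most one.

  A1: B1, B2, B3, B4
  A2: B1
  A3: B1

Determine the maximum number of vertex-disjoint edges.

Unit-capacity flow: source→left, listed edges, right→sink; max matching = max flow.
Augmenting path A1→B1 (+1); matched 1.
Augmenting path A2→B1→A1→B2 (+1); matched 2.
No augmenting path remains; maximum matching = 2.
König certificate: {A1, B1} is a vertex cover of size 2 (every listed pair touches it), so no matching can be larger.

2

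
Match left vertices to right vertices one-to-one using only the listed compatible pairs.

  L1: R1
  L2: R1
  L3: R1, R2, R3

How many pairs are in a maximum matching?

2

Unit-capacity flow: source→left, listed edges, right→sink; max matching = max flow.
Augmenting path L1→R1 (+1); matched 1.
Augmenting path L3→R2 (+1); matched 2.
No augmenting path remains; maximum matching = 2.
König certificate: {L3, R1} is a vertex cover of size 2 (every listed pair touches it), so no matching can be larger.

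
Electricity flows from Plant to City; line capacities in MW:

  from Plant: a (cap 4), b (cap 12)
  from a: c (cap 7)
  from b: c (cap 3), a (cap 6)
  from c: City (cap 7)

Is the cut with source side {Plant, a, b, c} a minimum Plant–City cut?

Yes — it is a minimum cut (capacity 7).

Given cut capacity: 7 = 7.
Augment Plant→a→c→City: bottleneck 4, flow now 4.
Augment Plant→b→c→City: bottleneck 3, flow now 7.
No augmenting path remains; maximum flow = 7.
Cut capacity 7 equals the max flow, so it is a minimum cut.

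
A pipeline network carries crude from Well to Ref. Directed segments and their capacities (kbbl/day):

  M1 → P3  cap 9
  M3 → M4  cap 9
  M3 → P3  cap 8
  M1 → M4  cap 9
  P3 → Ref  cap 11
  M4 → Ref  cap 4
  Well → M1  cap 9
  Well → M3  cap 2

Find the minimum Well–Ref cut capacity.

11

Augment Well→M3→M4→Ref: bottleneck 2, flow now 2.
Augment Well→M1→M4→Ref: bottleneck 2, flow now 4.
Augment Well→M1→P3→Ref: bottleneck 7, flow now 11.
No augmenting path remains; maximum flow = 11.
By max-flow min-cut, the minimum cut capacity equals the max flow.
In the residual graph, reachable from Well: {Well}.
Min-cut edges: Well→M3 (2), Well→M1 (9); capacity 2 + 9 = 11.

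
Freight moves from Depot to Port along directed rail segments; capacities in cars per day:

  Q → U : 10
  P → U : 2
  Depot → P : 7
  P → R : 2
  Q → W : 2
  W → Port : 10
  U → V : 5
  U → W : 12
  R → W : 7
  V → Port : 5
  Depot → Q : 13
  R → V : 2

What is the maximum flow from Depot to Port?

15

Augment Depot→Q→W→Port: bottleneck 2, flow now 2.
Augment Depot→P→R→V→Port: bottleneck 2, flow now 4.
Augment Depot→P→U→V→Port: bottleneck 2, flow now 6.
Augment Depot→Q→U→V→Port: bottleneck 1, flow now 7.
Augment Depot→Q→U→W→Port: bottleneck 8, flow now 15.
No augmenting path remains; maximum flow = 15.
In the residual graph, reachable from Depot: {Depot, P, Q, R, U, V, W}.
Min-cut edges: V→Port (5), W→Port (10); capacity 5 + 10 = 15.
This cut is saturated, so no flow can exceed 15.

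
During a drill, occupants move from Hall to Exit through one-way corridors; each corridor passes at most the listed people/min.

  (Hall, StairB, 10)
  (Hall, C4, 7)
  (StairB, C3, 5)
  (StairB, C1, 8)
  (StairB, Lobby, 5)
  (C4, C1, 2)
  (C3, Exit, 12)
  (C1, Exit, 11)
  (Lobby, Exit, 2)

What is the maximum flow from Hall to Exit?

12

Augment Hall→StairB→C3→Exit: bottleneck 5, flow now 5.
Augment Hall→StairB→C1→Exit: bottleneck 5, flow now 10.
Augment Hall→C4→C1→Exit: bottleneck 2, flow now 12.
No augmenting path remains; maximum flow = 12.
In the residual graph, reachable from Hall: {Hall, C4}.
Min-cut edges: Hall→StairB (10), C4→C1 (2); capacity 10 + 2 = 12.
This cut is saturated, so no flow can exceed 12.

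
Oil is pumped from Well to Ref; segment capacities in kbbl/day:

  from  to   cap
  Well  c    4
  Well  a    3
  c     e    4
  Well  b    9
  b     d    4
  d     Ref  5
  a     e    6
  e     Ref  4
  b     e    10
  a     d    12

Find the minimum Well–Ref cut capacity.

Augment Well→a→d→Ref: bottleneck 3, flow now 3.
Augment Well→b→d→Ref: bottleneck 2, flow now 5.
Augment Well→b→e→Ref: bottleneck 4, flow now 9.
No augmenting path remains; maximum flow = 9.
By max-flow min-cut, the minimum cut capacity equals the max flow.
In the residual graph, reachable from Well: {Well, a, b, c, d, e}.
Min-cut edges: d→Ref (5), e→Ref (4); capacity 5 + 4 = 9.

9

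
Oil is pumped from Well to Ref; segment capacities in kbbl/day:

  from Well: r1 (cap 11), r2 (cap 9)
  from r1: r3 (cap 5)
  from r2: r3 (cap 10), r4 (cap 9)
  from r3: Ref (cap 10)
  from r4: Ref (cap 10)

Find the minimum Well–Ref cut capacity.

Augment Well→r1→r3→Ref: bottleneck 5, flow now 5.
Augment Well→r2→r3→Ref: bottleneck 5, flow now 10.
Augment Well→r2→r4→Ref: bottleneck 4, flow now 14.
No augmenting path remains; maximum flow = 14.
By max-flow min-cut, the minimum cut capacity equals the max flow.
In the residual graph, reachable from Well: {Well, r1}.
Min-cut edges: Well→r2 (9), r1→r3 (5); capacity 9 + 5 = 14.

14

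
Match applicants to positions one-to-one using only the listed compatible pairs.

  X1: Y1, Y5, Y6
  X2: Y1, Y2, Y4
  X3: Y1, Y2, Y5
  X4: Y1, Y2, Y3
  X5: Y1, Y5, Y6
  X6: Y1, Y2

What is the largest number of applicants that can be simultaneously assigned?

6

Unit-capacity flow: source→left, listed edges, right→sink; max matching = max flow.
Augmenting path X1→Y1 (+1); matched 1.
Augmenting path X2→Y2 (+1); matched 2.
Augmenting path X3→Y5 (+1); matched 3.
Augmenting path X4→Y3 (+1); matched 4.
Augmenting path X5→Y6 (+1); matched 5.
Augmenting path X6→Y2→X2→Y4 (+1); matched 6.
No augmenting path remains; maximum matching = 6.
König certificate: {X1, X2, X3, X4, X5, X6} is a vertex cover of size 6 (every listed pair touches it), so no matching can be larger.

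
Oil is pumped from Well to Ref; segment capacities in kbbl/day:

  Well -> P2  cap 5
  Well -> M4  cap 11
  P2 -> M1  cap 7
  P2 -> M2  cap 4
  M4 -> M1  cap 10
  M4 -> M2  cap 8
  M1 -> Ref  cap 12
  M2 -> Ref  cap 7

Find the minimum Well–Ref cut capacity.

16

Augment Well→P2→M1→Ref: bottleneck 5, flow now 5.
Augment Well→M4→M1→Ref: bottleneck 7, flow now 12.
Augment Well→M4→M2→Ref: bottleneck 4, flow now 16.
No augmenting path remains; maximum flow = 16.
By max-flow min-cut, the minimum cut capacity equals the max flow.
In the residual graph, reachable from Well: {Well}.
Min-cut edges: Well→P2 (5), Well→M4 (11); capacity 5 + 11 = 16.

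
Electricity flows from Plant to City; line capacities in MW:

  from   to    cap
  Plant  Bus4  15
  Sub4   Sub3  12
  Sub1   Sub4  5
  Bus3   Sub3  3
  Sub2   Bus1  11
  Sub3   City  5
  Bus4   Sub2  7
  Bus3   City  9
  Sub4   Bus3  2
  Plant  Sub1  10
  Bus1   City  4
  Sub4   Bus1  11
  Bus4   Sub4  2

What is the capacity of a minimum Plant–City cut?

11

Augment Plant→Sub1→Sub4→Bus3→City: bottleneck 2, flow now 2.
Augment Plant→Sub1→Sub4→Bus1→City: bottleneck 3, flow now 5.
Augment Plant→Bus4→Sub2→Bus1→City: bottleneck 1, flow now 6.
Augment Plant→Bus4→Sub4→Sub3→City: bottleneck 2, flow now 8.
Augment Plant→Bus4→Sub2→Bus1→Sub4→Sub3→City: bottleneck 3, flow now 11. (uses reverse residual edge)
No augmenting path remains; maximum flow = 11.
By max-flow min-cut, the minimum cut capacity equals the max flow.
In the residual graph, reachable from Plant: {Plant, Sub1, Bus4, Sub2, Bus1}.
Min-cut edges: Sub1→Sub4 (5), Bus4→Sub4 (2), Bus1→City (4); capacity 5 + 2 + 4 = 11.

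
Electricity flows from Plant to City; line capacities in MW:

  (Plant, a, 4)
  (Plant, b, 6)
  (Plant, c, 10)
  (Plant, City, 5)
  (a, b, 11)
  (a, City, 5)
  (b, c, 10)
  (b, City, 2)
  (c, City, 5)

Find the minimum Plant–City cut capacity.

16

Augment Plant→City: bottleneck 5, flow now 5.
Augment Plant→a→City: bottleneck 4, flow now 9.
Augment Plant→b→City: bottleneck 2, flow now 11.
Augment Plant→c→City: bottleneck 5, flow now 16.
No augmenting path remains; maximum flow = 16.
By max-flow min-cut, the minimum cut capacity equals the max flow.
In the residual graph, reachable from Plant: {Plant, b, c}.
Min-cut edges: Plant→a (4), Plant→City (5), b→City (2), c→City (5); capacity 4 + 5 + 2 + 5 = 16.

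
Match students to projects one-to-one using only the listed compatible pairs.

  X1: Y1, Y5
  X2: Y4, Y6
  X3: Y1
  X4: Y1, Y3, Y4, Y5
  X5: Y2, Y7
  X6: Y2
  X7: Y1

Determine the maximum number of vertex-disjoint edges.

Unit-capacity flow: source→left, listed edges, right→sink; max matching = max flow.
Augmenting path X1→Y1 (+1); matched 1.
Augmenting path X2→Y4 (+1); matched 2.
Augmenting path X4→Y3 (+1); matched 3.
Augmenting path X5→Y2 (+1); matched 4.
Augmenting path X3→Y1→X1→Y5 (+1); matched 5.
Augmenting path X6→Y2→X5→Y7 (+1); matched 6.
No augmenting path remains; maximum matching = 6.
König certificate: {X1, X2, X4, X5, X6, Y1} is a vertex cover of size 6 (every listed pair touches it), so no matching can be larger.

6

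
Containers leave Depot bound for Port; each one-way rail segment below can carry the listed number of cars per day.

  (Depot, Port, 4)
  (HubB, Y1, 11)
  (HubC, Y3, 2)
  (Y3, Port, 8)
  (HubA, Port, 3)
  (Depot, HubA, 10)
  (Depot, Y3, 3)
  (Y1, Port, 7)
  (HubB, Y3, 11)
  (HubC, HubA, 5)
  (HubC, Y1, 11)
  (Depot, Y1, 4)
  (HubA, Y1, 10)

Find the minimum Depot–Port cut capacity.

17

Augment Depot→Port: bottleneck 4, flow now 4.
Augment Depot→HubA→Port: bottleneck 3, flow now 7.
Augment Depot→Y1→Port: bottleneck 4, flow now 11.
Augment Depot→Y3→Port: bottleneck 3, flow now 14.
Augment Depot→HubA→Y1→Port: bottleneck 3, flow now 17.
No augmenting path remains; maximum flow = 17.
By max-flow min-cut, the minimum cut capacity equals the max flow.
In the residual graph, reachable from Depot: {Depot, HubA, Y1}.
Min-cut edges: Depot→Y3 (3), Depot→Port (4), HubA→Port (3), Y1→Port (7); capacity 3 + 4 + 3 + 7 = 17.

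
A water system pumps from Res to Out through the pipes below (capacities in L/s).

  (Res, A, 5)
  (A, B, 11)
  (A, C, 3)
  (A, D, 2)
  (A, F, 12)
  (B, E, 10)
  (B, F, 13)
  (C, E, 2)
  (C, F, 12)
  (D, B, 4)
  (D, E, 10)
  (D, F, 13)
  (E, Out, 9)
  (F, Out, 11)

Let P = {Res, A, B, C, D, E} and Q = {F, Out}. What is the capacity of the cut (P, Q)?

Edges leaving {Res, A, B, C, D, E}: A→F (12), B→F (13), C→F (12), D→F (13), E→Out (9).
Cut capacity = 12 + 13 + 12 + 13 + 9 = 59.

59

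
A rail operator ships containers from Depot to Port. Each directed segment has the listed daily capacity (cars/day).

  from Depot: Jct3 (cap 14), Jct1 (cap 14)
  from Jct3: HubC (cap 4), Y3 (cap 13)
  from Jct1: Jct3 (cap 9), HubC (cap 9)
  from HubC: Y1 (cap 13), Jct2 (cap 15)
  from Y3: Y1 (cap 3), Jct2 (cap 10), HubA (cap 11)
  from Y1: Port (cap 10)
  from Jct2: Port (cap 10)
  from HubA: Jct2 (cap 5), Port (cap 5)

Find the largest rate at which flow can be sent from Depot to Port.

Augment Depot→Jct3→HubC→Y1→Port: bottleneck 4, flow now 4.
Augment Depot→Jct3→Y3→Y1→Port: bottleneck 3, flow now 7.
Augment Depot→Jct3→Y3→Jct2→Port: bottleneck 7, flow now 14.
Augment Depot→Jct1→HubC→Y1→Port: bottleneck 3, flow now 17.
Augment Depot→Jct1→HubC→Jct2→Port: bottleneck 3, flow now 20.
Augment Depot→Jct1→Jct3→Y3→HubA→Port: bottleneck 3, flow now 23.
Augment Depot→Jct1→HubC→Y1→Y3→HubA→Port: bottleneck 2, flow now 25. (uses reverse residual edge)
No augmenting path remains; maximum flow = 25.
In the residual graph, reachable from Depot: {Depot, Jct3, Jct1, HubC, Y3, Y1, Jct2, HubA}.
Min-cut edges: Y1→Port (10), Jct2→Port (10), HubA→Port (5); capacity 10 + 10 + 5 = 25.
This cut is saturated, so no flow can exceed 25.

25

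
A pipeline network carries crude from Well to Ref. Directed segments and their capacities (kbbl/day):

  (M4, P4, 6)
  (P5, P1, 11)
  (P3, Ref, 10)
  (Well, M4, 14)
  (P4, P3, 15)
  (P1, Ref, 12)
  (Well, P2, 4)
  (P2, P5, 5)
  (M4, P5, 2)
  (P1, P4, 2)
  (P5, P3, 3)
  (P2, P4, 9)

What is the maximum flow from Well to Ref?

12

Augment Well→M4→P5→P3→Ref: bottleneck 2, flow now 2.
Augment Well→M4→P4→P3→Ref: bottleneck 6, flow now 8.
Augment Well→P2→P5→P3→Ref: bottleneck 1, flow now 9.
Augment Well→P2→P5→P1→Ref: bottleneck 3, flow now 12.
No augmenting path remains; maximum flow = 12.
In the residual graph, reachable from Well: {Well, M4}.
Min-cut edges: Well→P2 (4), M4→P5 (2), M4→P4 (6); capacity 4 + 2 + 6 = 12.
This cut is saturated, so no flow can exceed 12.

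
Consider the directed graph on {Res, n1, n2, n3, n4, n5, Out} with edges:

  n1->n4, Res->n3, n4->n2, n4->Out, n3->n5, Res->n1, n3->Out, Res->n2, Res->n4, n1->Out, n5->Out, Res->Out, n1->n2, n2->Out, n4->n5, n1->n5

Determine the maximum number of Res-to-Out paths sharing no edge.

Assign every edge capacity 1; by Menger, the answer equals the max flow.
Path Res→Out (+1); total 1.
Path Res→n1→Out (+1); total 2.
Path Res→n2→Out (+1); total 3.
Path Res→n3→Out (+1); total 4.
Path Res→n4→Out (+1); total 5.
No residual Res→Out path; max flow = 5.
Certifying cut of size 5: {Res→Out, Res→n1, Res→n2, Res→n3, Res→n4}.

5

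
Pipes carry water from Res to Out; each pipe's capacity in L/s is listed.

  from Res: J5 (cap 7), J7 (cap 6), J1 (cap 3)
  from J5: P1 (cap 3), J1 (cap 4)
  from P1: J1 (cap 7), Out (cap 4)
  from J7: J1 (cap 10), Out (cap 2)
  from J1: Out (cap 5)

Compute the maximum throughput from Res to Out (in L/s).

Augment Res→J7→Out: bottleneck 2, flow now 2.
Augment Res→J1→Out: bottleneck 3, flow now 5.
Augment Res→J5→P1→Out: bottleneck 3, flow now 8.
Augment Res→J5→J1→Out: bottleneck 2, flow now 10.
No augmenting path remains; maximum flow = 10.
In the residual graph, reachable from Res: {Res, J5, J7, J1}.
Min-cut edges: J5→P1 (3), J7→Out (2), J1→Out (5); capacity 3 + 2 + 5 = 10.
This cut is saturated, so no flow can exceed 10.

10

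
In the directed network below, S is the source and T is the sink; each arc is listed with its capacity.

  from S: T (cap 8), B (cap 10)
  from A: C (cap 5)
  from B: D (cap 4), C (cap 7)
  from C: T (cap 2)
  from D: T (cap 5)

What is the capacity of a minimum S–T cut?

Augment S→T: bottleneck 8, flow now 8.
Augment S→B→C→T: bottleneck 2, flow now 10.
Augment S→B→D→T: bottleneck 4, flow now 14.
No augmenting path remains; maximum flow = 14.
By max-flow min-cut, the minimum cut capacity equals the max flow.
In the residual graph, reachable from S: {S, B, C}.
Min-cut edges: S→T (8), B→D (4), C→T (2); capacity 8 + 4 + 2 = 14.

14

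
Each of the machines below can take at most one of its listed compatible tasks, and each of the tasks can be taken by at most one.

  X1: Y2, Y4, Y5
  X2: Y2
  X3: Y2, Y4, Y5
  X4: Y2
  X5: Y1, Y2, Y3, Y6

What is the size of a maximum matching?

Unit-capacity flow: source→left, listed edges, right→sink; max matching = max flow.
Augmenting path X1→Y2 (+1); matched 1.
Augmenting path X3→Y4 (+1); matched 2.
Augmenting path X5→Y1 (+1); matched 3.
Augmenting path X2→Y2→X1→Y5 (+1); matched 4.
No augmenting path remains; maximum matching = 4.
König certificate: {X1, X3, X5, Y2} is a vertex cover of size 4 (every listed pair touches it), so no matching can be larger.

4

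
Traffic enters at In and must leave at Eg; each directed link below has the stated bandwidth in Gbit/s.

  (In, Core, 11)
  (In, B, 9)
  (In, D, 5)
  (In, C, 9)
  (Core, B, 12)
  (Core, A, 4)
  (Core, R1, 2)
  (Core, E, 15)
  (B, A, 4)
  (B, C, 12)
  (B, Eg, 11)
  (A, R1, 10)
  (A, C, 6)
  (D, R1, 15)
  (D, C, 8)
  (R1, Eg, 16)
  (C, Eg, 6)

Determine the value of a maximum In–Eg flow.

Augment In→B→Eg: bottleneck 9, flow now 9.
Augment In→C→Eg: bottleneck 6, flow now 15.
Augment In→Core→B→Eg: bottleneck 2, flow now 17.
Augment In→Core→R1→Eg: bottleneck 2, flow now 19.
Augment In→D→R1→Eg: bottleneck 5, flow now 24.
Augment In→Core→A→R1→Eg: bottleneck 4, flow now 28.
Augment In→Core→B→A→R1→Eg: bottleneck 3, flow now 31.
No augmenting path remains; maximum flow = 31.
In the residual graph, reachable from In: {In, C}.
Min-cut edges: In→Core (11), In→B (9), In→D (5), C→Eg (6); capacity 11 + 9 + 5 + 6 = 31.
This cut is saturated, so no flow can exceed 31.

31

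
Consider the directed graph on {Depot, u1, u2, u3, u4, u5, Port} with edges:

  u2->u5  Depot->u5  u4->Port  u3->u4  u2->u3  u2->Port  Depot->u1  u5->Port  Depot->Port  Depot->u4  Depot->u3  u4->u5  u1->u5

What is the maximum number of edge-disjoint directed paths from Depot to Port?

Assign every edge capacity 1; by Menger, the answer equals the max flow.
Path Depot→Port (+1); total 1.
Path Depot→u4→Port (+1); total 2.
Path Depot→u5→Port (+1); total 3.
No residual Depot→Port path; max flow = 3.
Certifying cut of size 3: {Depot→Port, u4→Port, u5→Port}.

3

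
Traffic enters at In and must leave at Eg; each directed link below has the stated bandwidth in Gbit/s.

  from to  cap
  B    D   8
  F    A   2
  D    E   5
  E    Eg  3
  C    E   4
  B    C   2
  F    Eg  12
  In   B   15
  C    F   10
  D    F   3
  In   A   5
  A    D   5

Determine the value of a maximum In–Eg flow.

8

Augment In→A→D→E→Eg: bottleneck 3, flow now 3.
Augment In→A→D→F→Eg: bottleneck 2, flow now 5.
Augment In→B→C→F→Eg: bottleneck 2, flow now 7.
Augment In→B→D→F→Eg: bottleneck 1, flow now 8.
No augmenting path remains; maximum flow = 8.
In the residual graph, reachable from In: {In, A, B, D, E}.
Min-cut edges: B→C (2), D→F (3), E→Eg (3); capacity 2 + 3 + 3 = 8.
This cut is saturated, so no flow can exceed 8.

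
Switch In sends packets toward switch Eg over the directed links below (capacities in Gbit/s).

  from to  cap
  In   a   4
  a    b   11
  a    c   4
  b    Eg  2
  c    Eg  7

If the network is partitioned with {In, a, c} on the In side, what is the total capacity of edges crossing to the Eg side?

Edges leaving {In, a, c}: a→b (11), c→Eg (7).
Cut capacity = 11 + 7 = 18.

18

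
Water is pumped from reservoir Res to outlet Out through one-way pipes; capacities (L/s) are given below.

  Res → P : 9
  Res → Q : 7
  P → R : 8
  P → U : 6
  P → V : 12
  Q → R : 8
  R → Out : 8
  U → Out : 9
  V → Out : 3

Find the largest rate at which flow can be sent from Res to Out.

Augment Res→P→R→Out: bottleneck 8, flow now 8.
Augment Res→P→U→Out: bottleneck 1, flow now 9.
Augment Res→Q→R→P→U→Out: bottleneck 5, flow now 14. (uses reverse residual edge)
Augment Res→Q→R→P→V→Out: bottleneck 2, flow now 16. (uses reverse residual edge)
No augmenting path remains; maximum flow = 16.
In the residual graph, reachable from Res: {Res}.
Min-cut edges: Res→P (9), Res→Q (7); capacity 9 + 7 = 16.
This cut is saturated, so no flow can exceed 16.

16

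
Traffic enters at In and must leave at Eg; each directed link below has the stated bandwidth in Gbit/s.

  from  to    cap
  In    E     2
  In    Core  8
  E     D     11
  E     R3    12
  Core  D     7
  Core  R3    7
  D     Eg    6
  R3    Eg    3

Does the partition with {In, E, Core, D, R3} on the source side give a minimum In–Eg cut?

Yes — it is a minimum cut (capacity 9).

Given cut capacity: 6 + 3 = 9.
Augment In→E→D→Eg: bottleneck 2, flow now 2.
Augment In→Core→D→Eg: bottleneck 4, flow now 6.
Augment In→Core→R3→Eg: bottleneck 3, flow now 9.
No augmenting path remains; maximum flow = 9.
Cut capacity 9 equals the max flow, so it is a minimum cut.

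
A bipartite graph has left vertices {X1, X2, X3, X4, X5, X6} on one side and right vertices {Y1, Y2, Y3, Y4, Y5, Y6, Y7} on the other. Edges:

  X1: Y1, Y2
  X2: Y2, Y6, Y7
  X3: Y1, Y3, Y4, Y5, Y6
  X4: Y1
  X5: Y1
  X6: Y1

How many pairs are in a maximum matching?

4

Unit-capacity flow: source→left, listed edges, right→sink; max matching = max flow.
Augmenting path X1→Y1 (+1); matched 1.
Augmenting path X2→Y2 (+1); matched 2.
Augmenting path X3→Y3 (+1); matched 3.
Augmenting path X4→Y1→X1→Y2→X2→Y6 (+1); matched 4.
No augmenting path remains; maximum matching = 4.
König certificate: {X1, X2, X3, Y1} is a vertex cover of size 4 (every listed pair touches it), so no matching can be larger.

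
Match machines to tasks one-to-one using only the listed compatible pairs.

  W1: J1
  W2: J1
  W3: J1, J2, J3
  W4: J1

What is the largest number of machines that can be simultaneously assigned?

2

Unit-capacity flow: source→left, listed edges, right→sink; max matching = max flow.
Augmenting path W1→J1 (+1); matched 1.
Augmenting path W3→J2 (+1); matched 2.
No augmenting path remains; maximum matching = 2.
König certificate: {W3, J1} is a vertex cover of size 2 (every listed pair touches it), so no matching can be larger.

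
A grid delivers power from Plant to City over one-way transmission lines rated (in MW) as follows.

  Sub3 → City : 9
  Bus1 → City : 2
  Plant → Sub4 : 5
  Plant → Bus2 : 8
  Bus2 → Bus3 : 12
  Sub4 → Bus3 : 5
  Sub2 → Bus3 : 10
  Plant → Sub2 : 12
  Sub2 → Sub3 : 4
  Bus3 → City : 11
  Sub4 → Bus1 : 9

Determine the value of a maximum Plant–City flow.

Augment Plant→Sub4→Bus3→City: bottleneck 5, flow now 5.
Augment Plant→Sub2→Bus3→City: bottleneck 6, flow now 11.
Augment Plant→Sub2→Sub3→City: bottleneck 4, flow now 15.
Augment Plant→Sub2→Bus3→Sub4→Bus1→City: bottleneck 2, flow now 17. (uses reverse residual edge)
No augmenting path remains; maximum flow = 17.
In the residual graph, reachable from Plant: {Plant, Sub4, Sub2, Bus2, Bus3, Bus1}.
Min-cut edges: Sub2→Sub3 (4), Bus3→City (11), Bus1→City (2); capacity 4 + 11 + 2 = 17.
This cut is saturated, so no flow can exceed 17.

17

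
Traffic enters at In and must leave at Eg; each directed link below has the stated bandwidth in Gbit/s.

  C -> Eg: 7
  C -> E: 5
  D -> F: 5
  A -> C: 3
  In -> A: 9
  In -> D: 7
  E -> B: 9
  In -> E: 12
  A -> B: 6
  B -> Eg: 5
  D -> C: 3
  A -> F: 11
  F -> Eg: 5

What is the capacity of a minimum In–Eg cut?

Augment In→A→C→Eg: bottleneck 3, flow now 3.
Augment In→A→F→Eg: bottleneck 5, flow now 8.
Augment In→A→B→Eg: bottleneck 1, flow now 9.
Augment In→D→C→Eg: bottleneck 3, flow now 12.
Augment In→E→B→Eg: bottleneck 4, flow now 16.
No augmenting path remains; maximum flow = 16.
By max-flow min-cut, the minimum cut capacity equals the max flow.
In the residual graph, reachable from In: {In, A, D, E, F, B}.
Min-cut edges: A→C (3), D→C (3), F→Eg (5), B→Eg (5); capacity 3 + 3 + 5 + 5 = 16.

16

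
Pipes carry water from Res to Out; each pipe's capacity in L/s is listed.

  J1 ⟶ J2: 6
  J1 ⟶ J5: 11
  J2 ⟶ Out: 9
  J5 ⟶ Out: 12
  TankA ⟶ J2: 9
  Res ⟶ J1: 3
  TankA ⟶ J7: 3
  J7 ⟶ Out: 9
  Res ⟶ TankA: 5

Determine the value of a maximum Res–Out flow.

8

Augment Res→TankA→J7→Out: bottleneck 3, flow now 3.
Augment Res→TankA→J2→Out: bottleneck 2, flow now 5.
Augment Res→J1→J2→Out: bottleneck 3, flow now 8.
No augmenting path remains; maximum flow = 8.
In the residual graph, reachable from Res: {Res}.
Min-cut edges: Res→TankA (5), Res→J1 (3); capacity 5 + 3 = 8.
This cut is saturated, so no flow can exceed 8.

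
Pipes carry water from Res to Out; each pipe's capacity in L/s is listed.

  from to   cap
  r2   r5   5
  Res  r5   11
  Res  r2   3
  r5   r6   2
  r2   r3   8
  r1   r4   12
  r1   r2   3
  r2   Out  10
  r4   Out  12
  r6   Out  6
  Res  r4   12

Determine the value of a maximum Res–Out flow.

Augment Res→r2→Out: bottleneck 3, flow now 3.
Augment Res→r4→Out: bottleneck 12, flow now 15.
Augment Res→r5→r6→Out: bottleneck 2, flow now 17.
No augmenting path remains; maximum flow = 17.
In the residual graph, reachable from Res: {Res, r5}.
Min-cut edges: Res→r2 (3), Res→r4 (12), r5→r6 (2); capacity 3 + 12 + 2 = 17.
This cut is saturated, so no flow can exceed 17.

17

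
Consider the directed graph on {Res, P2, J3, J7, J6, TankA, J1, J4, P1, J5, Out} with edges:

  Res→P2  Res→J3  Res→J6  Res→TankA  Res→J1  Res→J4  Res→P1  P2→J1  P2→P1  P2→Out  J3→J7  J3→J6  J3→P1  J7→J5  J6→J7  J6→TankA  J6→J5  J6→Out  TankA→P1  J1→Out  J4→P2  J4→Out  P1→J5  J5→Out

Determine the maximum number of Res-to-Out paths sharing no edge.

5

Assign every edge capacity 1; by Menger, the answer equals the max flow.
Path Res→P2→Out (+1); total 1.
Path Res→J6→Out (+1); total 2.
Path Res→J1→Out (+1); total 3.
Path Res→J4→Out (+1); total 4.
Path Res→P1→J5→Out (+1); total 5.
No residual Res→Out path; max flow = 5.
Certifying cut of size 5: {J5→Out, J6→Out, Res→J1, Res→J4, Res→P2}.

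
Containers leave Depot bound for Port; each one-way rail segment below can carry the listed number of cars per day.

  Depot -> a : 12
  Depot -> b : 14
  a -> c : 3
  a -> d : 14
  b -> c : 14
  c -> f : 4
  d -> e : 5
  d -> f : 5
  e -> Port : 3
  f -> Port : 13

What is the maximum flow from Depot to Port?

12

Augment Depot→a→c→f→Port: bottleneck 3, flow now 3.
Augment Depot→a→d→e→Port: bottleneck 3, flow now 6.
Augment Depot→a→d→f→Port: bottleneck 5, flow now 11.
Augment Depot→b→c→f→Port: bottleneck 1, flow now 12.
No augmenting path remains; maximum flow = 12.
In the residual graph, reachable from Depot: {Depot, a, b, c, d, e}.
Min-cut edges: c→f (4), d→f (5), e→Port (3); capacity 4 + 5 + 3 = 12.
This cut is saturated, so no flow can exceed 12.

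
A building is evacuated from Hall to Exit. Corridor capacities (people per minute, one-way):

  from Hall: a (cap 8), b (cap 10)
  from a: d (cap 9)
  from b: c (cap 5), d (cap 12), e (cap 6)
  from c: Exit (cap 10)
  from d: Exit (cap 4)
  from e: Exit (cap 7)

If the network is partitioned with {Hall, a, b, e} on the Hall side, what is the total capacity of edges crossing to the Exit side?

33

Edges leaving {Hall, a, b, e}: a→d (9), b→c (5), b→d (12), e→Exit (7).
Cut capacity = 9 + 5 + 12 + 7 = 33.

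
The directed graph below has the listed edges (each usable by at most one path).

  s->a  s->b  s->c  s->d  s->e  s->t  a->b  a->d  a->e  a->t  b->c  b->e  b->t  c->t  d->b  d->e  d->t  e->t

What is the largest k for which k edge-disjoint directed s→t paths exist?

Assign every edge capacity 1; by Menger, the answer equals the max flow.
Path s→t (+1); total 1.
Path s→a→t (+1); total 2.
Path s→b→t (+1); total 3.
Path s→c→t (+1); total 4.
Path s→d→t (+1); total 5.
Path s→e→t (+1); total 6.
No residual s→t path; max flow = 6.
Certifying cut of size 6: {s→a, s→b, s→c, s→d, s→e, s→t}.

6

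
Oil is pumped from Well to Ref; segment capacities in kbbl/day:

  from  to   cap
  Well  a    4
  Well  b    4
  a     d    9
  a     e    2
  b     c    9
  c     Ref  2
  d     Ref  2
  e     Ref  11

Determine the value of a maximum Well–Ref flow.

6

Augment Well→a→d→Ref: bottleneck 2, flow now 2.
Augment Well→a→e→Ref: bottleneck 2, flow now 4.
Augment Well→b→c→Ref: bottleneck 2, flow now 6.
No augmenting path remains; maximum flow = 6.
In the residual graph, reachable from Well: {Well, b, c}.
Min-cut edges: Well→a (4), c→Ref (2); capacity 4 + 2 = 6.
This cut is saturated, so no flow can exceed 6.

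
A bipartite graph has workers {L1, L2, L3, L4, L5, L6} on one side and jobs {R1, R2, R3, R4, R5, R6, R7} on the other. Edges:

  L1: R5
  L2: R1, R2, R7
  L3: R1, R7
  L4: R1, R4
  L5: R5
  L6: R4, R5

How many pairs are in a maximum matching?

Unit-capacity flow: source→left, listed edges, right→sink; max matching = max flow.
Augmenting path L1→R5 (+1); matched 1.
Augmenting path L2→R1 (+1); matched 2.
Augmenting path L3→R7 (+1); matched 3.
Augmenting path L4→R4 (+1); matched 4.
Augmenting path L6→R4→L4→R1→L2→R2 (+1); matched 5.
No augmenting path remains; maximum matching = 5.
König certificate: {L2, L3, L4, L6, R5} is a vertex cover of size 5 (every listed pair touches it), so no matching can be larger.

5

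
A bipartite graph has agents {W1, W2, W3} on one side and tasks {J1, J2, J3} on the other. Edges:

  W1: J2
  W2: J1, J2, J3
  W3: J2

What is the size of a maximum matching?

Unit-capacity flow: source→left, listed edges, right→sink; max matching = max flow.
Augmenting path W1→J2 (+1); matched 1.
Augmenting path W2→J1 (+1); matched 2.
No augmenting path remains; maximum matching = 2.
König certificate: {W2, J2} is a vertex cover of size 2 (every listed pair touches it), so no matching can be larger.

2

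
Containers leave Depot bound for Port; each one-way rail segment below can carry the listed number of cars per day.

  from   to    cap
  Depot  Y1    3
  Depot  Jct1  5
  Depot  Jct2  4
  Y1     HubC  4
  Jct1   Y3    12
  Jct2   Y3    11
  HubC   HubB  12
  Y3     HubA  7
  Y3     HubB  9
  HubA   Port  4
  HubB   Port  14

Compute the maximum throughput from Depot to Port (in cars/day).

12

Augment Depot→Y1→HubC→HubB→Port: bottleneck 3, flow now 3.
Augment Depot→Jct1→Y3→HubA→Port: bottleneck 4, flow now 7.
Augment Depot→Jct1→Y3→HubB→Port: bottleneck 1, flow now 8.
Augment Depot→Jct2→Y3→HubB→Port: bottleneck 4, flow now 12.
No augmenting path remains; maximum flow = 12.
In the residual graph, reachable from Depot: {Depot}.
Min-cut edges: Depot→Y1 (3), Depot→Jct1 (5), Depot→Jct2 (4); capacity 3 + 5 + 4 = 12.
This cut is saturated, so no flow can exceed 12.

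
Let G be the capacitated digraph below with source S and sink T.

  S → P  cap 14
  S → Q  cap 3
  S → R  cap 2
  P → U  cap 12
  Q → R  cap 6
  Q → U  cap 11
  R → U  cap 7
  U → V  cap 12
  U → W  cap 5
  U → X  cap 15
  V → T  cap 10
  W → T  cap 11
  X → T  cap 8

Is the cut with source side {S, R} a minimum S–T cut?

Given cut capacity: 14 + 3 + 7 = 24.
Augment S→P→U→V→T: bottleneck 10, flow now 10.
Augment S→P→U→W→T: bottleneck 2, flow now 12.
Augment S→Q→U→W→T: bottleneck 3, flow now 15.
Augment S→R→U→X→T: bottleneck 2, flow now 17.
No augmenting path remains; maximum flow = 17.
In the residual graph, reachable from S: {S, P}.
Min-cut edges: S→Q (3), S→R (2), P→U (12); capacity 3 + 2 + 12 = 17.
Cut capacity 24 exceeds the max flow 17, so it is not minimum.

No — its capacity is 24, but the minimum cut has capacity 17.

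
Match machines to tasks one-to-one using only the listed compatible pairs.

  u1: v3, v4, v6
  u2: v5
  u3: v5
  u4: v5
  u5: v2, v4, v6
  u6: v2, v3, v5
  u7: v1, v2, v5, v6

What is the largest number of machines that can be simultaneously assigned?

5

Unit-capacity flow: source→left, listed edges, right→sink; max matching = max flow.
Augmenting path u1→v3 (+1); matched 1.
Augmenting path u2→v5 (+1); matched 2.
Augmenting path u5→v2 (+1); matched 3.
Augmenting path u7→v1 (+1); matched 4.
Augmenting path u6→v2→u5→v4 (+1); matched 5.
No augmenting path remains; maximum matching = 5.
König certificate: {u1, u5, u6, u7, v5} is a vertex cover of size 5 (every listed pair touches it), so no matching can be larger.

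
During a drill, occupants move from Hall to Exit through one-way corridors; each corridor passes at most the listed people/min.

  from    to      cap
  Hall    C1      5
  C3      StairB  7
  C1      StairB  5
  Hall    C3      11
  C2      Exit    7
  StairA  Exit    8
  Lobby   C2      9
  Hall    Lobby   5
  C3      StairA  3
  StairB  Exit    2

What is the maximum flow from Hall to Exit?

10

Augment Hall→C1→StairB→Exit: bottleneck 2, flow now 2.
Augment Hall→Lobby→C2→Exit: bottleneck 5, flow now 7.
Augment Hall→C3→StairA→Exit: bottleneck 3, flow now 10.
No augmenting path remains; maximum flow = 10.
In the residual graph, reachable from Hall: {Hall, C1, C3, StairB}.
Min-cut edges: Hall→Lobby (5), C3→StairA (3), StairB→Exit (2); capacity 5 + 3 + 2 = 10.
This cut is saturated, so no flow can exceed 10.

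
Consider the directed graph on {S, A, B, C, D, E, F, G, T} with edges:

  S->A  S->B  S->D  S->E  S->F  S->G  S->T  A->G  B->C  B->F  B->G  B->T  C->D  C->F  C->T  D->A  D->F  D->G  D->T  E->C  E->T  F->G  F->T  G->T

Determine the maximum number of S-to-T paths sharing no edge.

6

Assign every edge capacity 1; by Menger, the answer equals the max flow.
Path S→T (+1); total 1.
Path S→B→T (+1); total 2.
Path S→D→T (+1); total 3.
Path S→E→T (+1); total 4.
Path S→F→T (+1); total 5.
Path S→G→T (+1); total 6.
No residual S→T path; max flow = 6.
Certifying cut of size 6: {G→T, S→B, S→D, S→E, S→F, S→T}.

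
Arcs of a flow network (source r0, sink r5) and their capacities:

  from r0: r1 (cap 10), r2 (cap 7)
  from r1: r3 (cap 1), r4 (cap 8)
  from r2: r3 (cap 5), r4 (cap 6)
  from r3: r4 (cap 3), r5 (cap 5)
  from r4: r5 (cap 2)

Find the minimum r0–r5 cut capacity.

Augment r0→r1→r3→r5: bottleneck 1, flow now 1.
Augment r0→r1→r4→r5: bottleneck 2, flow now 3.
Augment r0→r2→r3→r5: bottleneck 4, flow now 7.
No augmenting path remains; maximum flow = 7.
By max-flow min-cut, the minimum cut capacity equals the max flow.
In the residual graph, reachable from r0: {r0, r1, r2, r3, r4}.
Min-cut edges: r3→r5 (5), r4→r5 (2); capacity 5 + 2 = 7.

7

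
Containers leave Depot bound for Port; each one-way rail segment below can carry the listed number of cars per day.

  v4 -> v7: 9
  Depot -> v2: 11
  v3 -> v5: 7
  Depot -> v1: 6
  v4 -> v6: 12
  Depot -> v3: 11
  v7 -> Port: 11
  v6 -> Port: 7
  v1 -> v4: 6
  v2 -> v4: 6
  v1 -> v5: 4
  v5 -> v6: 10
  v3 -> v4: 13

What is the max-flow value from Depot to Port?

Augment Depot→v1→v4→v6→Port: bottleneck 6, flow now 6.
Augment Depot→v2→v4→v6→Port: bottleneck 1, flow now 7.
Augment Depot→v2→v4→v7→Port: bottleneck 5, flow now 12.
Augment Depot→v3→v4→v7→Port: bottleneck 4, flow now 16.
No augmenting path remains; maximum flow = 16.
In the residual graph, reachable from Depot: {Depot, v1, v2, v3, v4, v5, v6}.
Min-cut edges: v4→v7 (9), v6→Port (7); capacity 9 + 7 = 16.
This cut is saturated, so no flow can exceed 16.

16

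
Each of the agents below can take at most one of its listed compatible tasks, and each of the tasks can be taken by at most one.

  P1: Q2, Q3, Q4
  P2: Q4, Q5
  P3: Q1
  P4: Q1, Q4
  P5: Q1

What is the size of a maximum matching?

Unit-capacity flow: source→left, listed edges, right→sink; max matching = max flow.
Augmenting path P1→Q2 (+1); matched 1.
Augmenting path P2→Q4 (+1); matched 2.
Augmenting path P3→Q1 (+1); matched 3.
Augmenting path P4→Q4→P2→Q5 (+1); matched 4.
No augmenting path remains; maximum matching = 4.
König certificate: {P1, P2, P4, Q1} is a vertex cover of size 4 (every listed pair touches it), so no matching can be larger.

4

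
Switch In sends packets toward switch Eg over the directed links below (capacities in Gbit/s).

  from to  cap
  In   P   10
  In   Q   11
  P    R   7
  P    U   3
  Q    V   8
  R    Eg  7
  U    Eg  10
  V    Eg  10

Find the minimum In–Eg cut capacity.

Augment In→P→R→Eg: bottleneck 7, flow now 7.
Augment In→P→U→Eg: bottleneck 3, flow now 10.
Augment In→Q→V→Eg: bottleneck 8, flow now 18.
No augmenting path remains; maximum flow = 18.
By max-flow min-cut, the minimum cut capacity equals the max flow.
In the residual graph, reachable from In: {In, Q}.
Min-cut edges: In→P (10), Q→V (8); capacity 10 + 8 = 18.

18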